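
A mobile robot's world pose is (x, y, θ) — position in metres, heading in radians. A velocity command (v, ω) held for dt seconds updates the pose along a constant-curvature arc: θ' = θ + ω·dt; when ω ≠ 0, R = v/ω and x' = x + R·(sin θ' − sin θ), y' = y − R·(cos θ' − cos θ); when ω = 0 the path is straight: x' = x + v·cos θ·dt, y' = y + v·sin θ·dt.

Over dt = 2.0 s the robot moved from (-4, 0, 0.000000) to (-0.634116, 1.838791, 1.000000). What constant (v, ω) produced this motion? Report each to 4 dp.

v = 2.0000, ω = 0.5000

Δθ = 1.000000 − 0.000000 = 1.000000
ω = Δθ/dt = 1.000000/2.0 = 0.5000
R = Δx/(sin θ' − sin θ) = 4.0000
v = R·ω = 4.0000·0.5000 = 2.0000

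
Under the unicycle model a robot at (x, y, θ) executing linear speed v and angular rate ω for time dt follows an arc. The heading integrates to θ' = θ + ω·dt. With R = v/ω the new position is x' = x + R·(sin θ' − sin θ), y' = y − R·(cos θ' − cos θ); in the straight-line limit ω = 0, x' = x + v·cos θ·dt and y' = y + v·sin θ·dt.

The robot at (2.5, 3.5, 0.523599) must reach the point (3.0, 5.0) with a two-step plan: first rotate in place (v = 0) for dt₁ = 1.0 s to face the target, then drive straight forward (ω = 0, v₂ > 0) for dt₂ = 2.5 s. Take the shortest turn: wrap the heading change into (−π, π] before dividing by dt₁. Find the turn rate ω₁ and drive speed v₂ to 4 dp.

ω₁ = 0.7254, v₂ = 0.6325

heading to target = atan2(5−3.5, 3−2.5) = 1.2490
Δθ = wrap(1.2490 − 0.5236) = 0.7254; ω₁ = Δθ/dt₁ = 0.7254
distance = √((3−2.5)² + (5−3.5)²) = 1.5811; v₂ = distance/dt₂ = 0.6325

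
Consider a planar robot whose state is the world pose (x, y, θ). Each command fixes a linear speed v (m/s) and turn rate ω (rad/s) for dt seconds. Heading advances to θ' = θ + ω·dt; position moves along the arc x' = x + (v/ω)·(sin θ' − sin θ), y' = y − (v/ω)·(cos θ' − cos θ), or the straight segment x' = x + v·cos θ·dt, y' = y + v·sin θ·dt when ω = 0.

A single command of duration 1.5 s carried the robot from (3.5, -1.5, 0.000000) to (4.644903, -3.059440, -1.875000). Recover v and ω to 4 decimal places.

Δθ = -1.875000 − 0.000000 = -1.875000
ω = Δθ/dt = -1.875000/1.5 = -1.2500
R = −Δy/(cos θ' − cos θ) = -1.2000
v = R·ω = -1.2000·-1.2500 = 1.5000

v = 1.5000, ω = -1.2500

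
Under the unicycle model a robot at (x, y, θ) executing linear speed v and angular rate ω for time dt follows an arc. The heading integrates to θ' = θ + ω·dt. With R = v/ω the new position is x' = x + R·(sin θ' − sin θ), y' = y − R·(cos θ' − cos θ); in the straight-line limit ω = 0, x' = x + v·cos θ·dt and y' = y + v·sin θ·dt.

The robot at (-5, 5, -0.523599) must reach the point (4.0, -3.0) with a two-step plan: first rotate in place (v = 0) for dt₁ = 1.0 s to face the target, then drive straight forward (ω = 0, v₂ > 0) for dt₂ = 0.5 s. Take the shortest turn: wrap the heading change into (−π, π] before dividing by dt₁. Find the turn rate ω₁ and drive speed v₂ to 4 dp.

ω₁ = -0.2030, v₂ = 24.0832

heading to target = atan2(-3−5, 4−-5) = -0.7266
Δθ = wrap(-0.7266 − -0.5236) = -0.2030; ω₁ = Δθ/dt₁ = -0.2030
distance = √((4−-5)² + (-3−5)²) = 12.0416; v₂ = distance/dt₂ = 24.0832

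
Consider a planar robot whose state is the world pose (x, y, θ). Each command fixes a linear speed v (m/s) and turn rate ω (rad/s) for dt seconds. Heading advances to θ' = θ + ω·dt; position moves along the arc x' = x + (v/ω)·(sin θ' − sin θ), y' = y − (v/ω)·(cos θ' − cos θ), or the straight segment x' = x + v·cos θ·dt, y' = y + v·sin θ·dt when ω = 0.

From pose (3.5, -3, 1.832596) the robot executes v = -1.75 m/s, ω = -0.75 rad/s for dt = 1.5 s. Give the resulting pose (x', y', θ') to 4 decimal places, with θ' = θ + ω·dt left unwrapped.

(2.7629, -5.3771, 0.7076)

θ' = 1.8326 + -0.75·1.5 = 0.7076
R = v/ω = -1.75/-0.75 = 2.3333
x' = 3.5 + 2.3333·(sin 0.7076 − sin 1.8326) = 2.7629
y' = -3 − 2.3333·(cos 0.7076 − cos 1.8326) = -5.3771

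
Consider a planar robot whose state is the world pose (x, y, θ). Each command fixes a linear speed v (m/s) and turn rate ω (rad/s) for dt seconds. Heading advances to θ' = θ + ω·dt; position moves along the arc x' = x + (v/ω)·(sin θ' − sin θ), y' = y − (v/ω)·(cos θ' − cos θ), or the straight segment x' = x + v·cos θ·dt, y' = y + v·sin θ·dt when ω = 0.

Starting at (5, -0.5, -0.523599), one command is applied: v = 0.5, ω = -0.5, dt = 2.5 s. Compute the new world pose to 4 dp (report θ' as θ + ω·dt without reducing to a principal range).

(5.4795, -1.5674, -1.7736)

θ' = -0.5236 + -0.5·2.5 = -1.7736
R = v/ω = 0.5/-0.5 = -1.0000
x' = 5 + -1.0000·(sin -1.7736 − sin -0.5236) = 5.4795
y' = -0.5 − -1.0000·(cos -1.7736 − cos -0.5236) = -1.5674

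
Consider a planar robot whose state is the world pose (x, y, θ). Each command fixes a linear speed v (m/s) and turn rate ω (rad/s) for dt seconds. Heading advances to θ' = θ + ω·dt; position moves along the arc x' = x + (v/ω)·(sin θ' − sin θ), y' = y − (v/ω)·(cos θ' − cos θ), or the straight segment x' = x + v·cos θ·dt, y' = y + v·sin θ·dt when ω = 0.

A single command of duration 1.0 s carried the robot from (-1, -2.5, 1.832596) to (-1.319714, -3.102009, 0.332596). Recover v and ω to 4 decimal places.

Δθ = 0.332596 − 1.832596 = -1.500000
ω = Δθ/dt = -1.500000/1.0 = -1.5000
R = −Δy/(cos θ' − cos θ) = 0.5000
v = R·ω = 0.5000·-1.5000 = -0.7500

v = -0.7500, ω = -1.5000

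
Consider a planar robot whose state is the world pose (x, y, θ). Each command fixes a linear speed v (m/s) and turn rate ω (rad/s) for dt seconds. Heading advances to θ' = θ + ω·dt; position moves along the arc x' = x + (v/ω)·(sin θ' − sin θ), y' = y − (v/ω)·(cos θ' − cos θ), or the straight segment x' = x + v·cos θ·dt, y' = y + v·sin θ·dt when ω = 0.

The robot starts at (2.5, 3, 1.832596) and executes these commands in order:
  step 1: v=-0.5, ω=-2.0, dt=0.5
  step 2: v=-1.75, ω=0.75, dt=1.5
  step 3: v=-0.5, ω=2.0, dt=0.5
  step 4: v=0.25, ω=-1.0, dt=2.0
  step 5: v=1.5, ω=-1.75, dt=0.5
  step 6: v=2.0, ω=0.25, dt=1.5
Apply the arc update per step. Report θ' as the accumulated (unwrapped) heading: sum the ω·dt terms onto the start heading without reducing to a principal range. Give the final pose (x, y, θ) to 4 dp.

step 1: θ'=0.8326 (R=0.2500) → pose (2.4434, 2.7671, 0.8326)
step 2: θ'=1.9576 (R=-2.3333) → pose (2.0084, 0.3166, 1.9576)
step 3: θ'=2.9576 (R=-0.2500) → pose (2.1942, 0.1652, 2.9576)
step 4: θ'=0.9576 (R=-0.2500) → pose (2.0355, 0.5548, 0.9576)
step 5: θ'=0.0826 (R=-0.8571) → pose (2.6658, 0.9157, 0.0826)
step 6: θ'=0.4576 (R=8.0000) → pose (5.5401, 1.7115, 0.4576)

(5.5401, 1.7115, 0.4576)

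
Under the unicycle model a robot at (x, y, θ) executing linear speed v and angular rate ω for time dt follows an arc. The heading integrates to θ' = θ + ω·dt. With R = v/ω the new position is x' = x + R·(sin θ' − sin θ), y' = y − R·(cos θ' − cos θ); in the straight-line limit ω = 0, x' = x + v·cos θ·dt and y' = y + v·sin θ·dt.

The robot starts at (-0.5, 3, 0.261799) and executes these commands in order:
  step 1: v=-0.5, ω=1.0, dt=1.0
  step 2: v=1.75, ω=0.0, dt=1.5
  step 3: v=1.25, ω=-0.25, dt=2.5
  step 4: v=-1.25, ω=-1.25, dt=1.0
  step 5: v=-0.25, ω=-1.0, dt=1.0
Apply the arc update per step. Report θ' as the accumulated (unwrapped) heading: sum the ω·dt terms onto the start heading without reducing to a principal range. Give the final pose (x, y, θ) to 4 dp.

step 1: θ'=1.2618 (R=-0.5000) → pose (-0.8469, 2.6691, 1.2618)
step 2: θ'=1.2618 (straight) → pose (-0.0486, 5.1698, 1.2618)
step 3: θ'=0.6368 (R=-5.0000) → pose (1.7414, 7.6693, 0.6368)
step 4: θ'=-0.6132 (R=1.0000) → pose (0.5713, 7.6555, -0.6132)
step 5: θ'=-1.6132 (R=0.2500) → pose (0.4654, 7.8705, -1.6132)

(0.4654, 7.8705, -1.6132)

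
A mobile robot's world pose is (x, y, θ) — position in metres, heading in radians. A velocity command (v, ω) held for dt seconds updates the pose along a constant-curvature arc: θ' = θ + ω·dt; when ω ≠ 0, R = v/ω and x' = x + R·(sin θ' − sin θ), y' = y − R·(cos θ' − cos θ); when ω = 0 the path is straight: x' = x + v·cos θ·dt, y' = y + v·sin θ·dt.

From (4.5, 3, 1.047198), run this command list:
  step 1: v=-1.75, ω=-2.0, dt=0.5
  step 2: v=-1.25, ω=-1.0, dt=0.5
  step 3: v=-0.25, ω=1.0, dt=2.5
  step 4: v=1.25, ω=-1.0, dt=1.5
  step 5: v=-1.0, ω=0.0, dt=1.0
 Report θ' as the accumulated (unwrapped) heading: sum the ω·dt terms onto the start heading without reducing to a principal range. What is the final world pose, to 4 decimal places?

(2.4526, 3.4690, 0.5472)

step 1: θ'=0.0472 (R=0.8750) → pose (3.7835, 2.5635, 0.0472)
step 2: θ'=-0.4528 (R=1.2500) → pose (3.1777, 2.6881, -0.4528)
step 3: θ'=2.0472 (R=-0.2500) → pose (2.8461, 2.3486, 2.0472)
step 4: θ'=0.5472 (R=-1.2500) → pose (3.3066, 3.9893, 0.5472)
step 5: θ'=0.5472 (straight) → pose (2.4526, 3.4690, 0.5472)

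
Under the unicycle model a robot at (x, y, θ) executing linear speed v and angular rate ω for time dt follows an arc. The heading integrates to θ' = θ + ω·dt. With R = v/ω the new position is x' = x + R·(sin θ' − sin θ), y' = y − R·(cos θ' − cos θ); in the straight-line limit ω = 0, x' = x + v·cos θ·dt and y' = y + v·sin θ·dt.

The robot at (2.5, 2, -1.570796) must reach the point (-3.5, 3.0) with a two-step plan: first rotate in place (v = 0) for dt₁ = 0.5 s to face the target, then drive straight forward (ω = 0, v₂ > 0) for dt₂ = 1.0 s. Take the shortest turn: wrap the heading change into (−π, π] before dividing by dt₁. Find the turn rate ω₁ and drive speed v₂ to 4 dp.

ω₁ = -3.4719, v₂ = 6.0828

heading to target = atan2(3−2, -3.5−2.5) = 2.9764
Δθ = wrap(2.9764 − -1.5708) = -1.7359; ω₁ = Δθ/dt₁ = -3.4719
distance = √((-3.5−2.5)² + (3−2)²) = 6.0828; v₂ = distance/dt₂ = 6.0828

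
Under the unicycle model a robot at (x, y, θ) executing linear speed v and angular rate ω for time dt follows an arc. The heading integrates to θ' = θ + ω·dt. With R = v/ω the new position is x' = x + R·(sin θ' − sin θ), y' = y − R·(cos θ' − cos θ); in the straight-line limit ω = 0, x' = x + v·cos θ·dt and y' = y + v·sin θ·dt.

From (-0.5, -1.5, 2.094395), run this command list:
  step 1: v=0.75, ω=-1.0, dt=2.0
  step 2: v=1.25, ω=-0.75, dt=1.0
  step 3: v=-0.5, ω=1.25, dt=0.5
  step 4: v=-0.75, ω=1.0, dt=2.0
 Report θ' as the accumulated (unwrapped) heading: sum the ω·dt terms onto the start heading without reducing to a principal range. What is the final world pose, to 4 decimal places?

step 1: θ'=0.0944 (R=-0.7500) → pose (0.0788, -0.3783, 0.0944)
step 2: θ'=-0.6556 (R=-1.6667) → pose (1.2520, -0.7165, -0.6556)
step 3: θ'=-0.0306 (R=-0.4000) → pose (1.0204, -0.6337, -0.0306)
step 4: θ'=1.9694 (R=-0.7500) → pose (0.3062, -1.6745, 1.9694)

(0.3062, -1.6745, 1.9694)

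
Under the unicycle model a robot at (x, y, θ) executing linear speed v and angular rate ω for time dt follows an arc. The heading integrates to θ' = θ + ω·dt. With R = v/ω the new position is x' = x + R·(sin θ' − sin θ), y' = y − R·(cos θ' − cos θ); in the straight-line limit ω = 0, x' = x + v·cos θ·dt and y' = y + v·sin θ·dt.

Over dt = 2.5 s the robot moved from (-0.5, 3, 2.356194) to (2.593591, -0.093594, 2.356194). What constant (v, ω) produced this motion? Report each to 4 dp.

v = -1.7500, ω = 0.0000

Δθ = 2.356194 − 2.356194 = 0.000000
ω = Δθ/dt = 0.000000/2.5 = 0.0000
ω = 0 → v = (Δx·cos θ + Δy·sin θ)/dt = -1.7500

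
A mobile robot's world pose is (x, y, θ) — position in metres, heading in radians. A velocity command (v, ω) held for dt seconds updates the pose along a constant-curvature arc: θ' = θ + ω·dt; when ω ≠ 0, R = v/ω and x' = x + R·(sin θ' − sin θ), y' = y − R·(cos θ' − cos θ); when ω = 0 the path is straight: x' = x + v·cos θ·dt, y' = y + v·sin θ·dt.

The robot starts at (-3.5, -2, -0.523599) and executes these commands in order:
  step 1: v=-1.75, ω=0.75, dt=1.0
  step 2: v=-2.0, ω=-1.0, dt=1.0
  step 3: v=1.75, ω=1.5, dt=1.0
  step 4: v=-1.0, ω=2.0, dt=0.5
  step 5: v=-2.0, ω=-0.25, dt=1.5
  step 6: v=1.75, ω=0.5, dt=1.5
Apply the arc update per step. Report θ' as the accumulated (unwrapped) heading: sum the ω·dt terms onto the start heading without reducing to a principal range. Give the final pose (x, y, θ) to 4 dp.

step 1: θ'=0.2264 (R=-2.3333) → pose (-5.1904, -1.7469, 0.2264)
step 2: θ'=-0.7736 (R=2.0000) → pose (-7.0368, -1.2288, -0.7736)
step 3: θ'=0.7264 (R=1.1667) → pose (-5.4468, -1.2663, 0.7264)
step 4: θ'=1.7264 (R=-0.5000) → pose (-5.6086, -1.7176, 1.7264)
step 5: θ'=1.3514 (R=8.0000) → pose (-5.7037, -4.6985, 1.3514)
step 6: θ'=2.1014 (R=3.5000) → pose (-6.1011, -2.1656, 2.1014)

(-6.1011, -2.1656, 2.1014)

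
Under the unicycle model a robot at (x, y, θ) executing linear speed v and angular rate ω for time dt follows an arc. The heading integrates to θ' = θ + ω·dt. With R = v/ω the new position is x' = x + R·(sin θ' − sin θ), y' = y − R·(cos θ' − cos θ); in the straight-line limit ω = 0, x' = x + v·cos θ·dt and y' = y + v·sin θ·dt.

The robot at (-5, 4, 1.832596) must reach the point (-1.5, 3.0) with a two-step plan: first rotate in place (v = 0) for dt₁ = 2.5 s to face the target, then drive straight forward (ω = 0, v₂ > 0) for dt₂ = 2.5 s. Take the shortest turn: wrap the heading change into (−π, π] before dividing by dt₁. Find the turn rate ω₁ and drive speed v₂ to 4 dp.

heading to target = atan2(3−4, -1.5−-5) = -0.2783
Δθ = wrap(-0.2783 − 1.8326) = -2.1109; ω₁ = Δθ/dt₁ = -0.8444
distance = √((-1.5−-5)² + (3−4)²) = 3.6401; v₂ = distance/dt₂ = 1.4560

ω₁ = -0.8444, v₂ = 1.4560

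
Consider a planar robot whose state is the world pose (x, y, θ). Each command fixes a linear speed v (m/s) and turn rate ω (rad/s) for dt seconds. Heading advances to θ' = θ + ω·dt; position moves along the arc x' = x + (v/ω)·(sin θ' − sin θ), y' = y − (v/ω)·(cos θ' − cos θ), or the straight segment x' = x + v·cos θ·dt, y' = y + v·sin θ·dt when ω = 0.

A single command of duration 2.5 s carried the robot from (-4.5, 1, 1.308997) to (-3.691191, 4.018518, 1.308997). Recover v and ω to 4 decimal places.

v = 1.2500, ω = 0.0000

Δθ = 1.308997 − 1.308997 = 0.000000
ω = Δθ/dt = 0.000000/2.5 = 0.0000
ω = 0 → v = (Δx·cos θ + Δy·sin θ)/dt = 1.2500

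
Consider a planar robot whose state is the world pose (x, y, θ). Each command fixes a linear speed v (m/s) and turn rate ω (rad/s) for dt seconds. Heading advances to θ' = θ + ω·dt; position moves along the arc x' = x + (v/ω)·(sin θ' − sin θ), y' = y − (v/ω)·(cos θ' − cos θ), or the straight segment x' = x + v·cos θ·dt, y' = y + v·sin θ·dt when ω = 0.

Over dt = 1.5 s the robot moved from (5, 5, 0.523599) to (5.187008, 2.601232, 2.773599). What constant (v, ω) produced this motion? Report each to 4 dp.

v = -2.0000, ω = 1.5000

Δθ = 2.773599 − 0.523599 = 2.250000
ω = Δθ/dt = 2.250000/1.5 = 1.5000
R = −Δy/(cos θ' − cos θ) = -1.3333
v = R·ω = -1.3333·1.5000 = -2.0000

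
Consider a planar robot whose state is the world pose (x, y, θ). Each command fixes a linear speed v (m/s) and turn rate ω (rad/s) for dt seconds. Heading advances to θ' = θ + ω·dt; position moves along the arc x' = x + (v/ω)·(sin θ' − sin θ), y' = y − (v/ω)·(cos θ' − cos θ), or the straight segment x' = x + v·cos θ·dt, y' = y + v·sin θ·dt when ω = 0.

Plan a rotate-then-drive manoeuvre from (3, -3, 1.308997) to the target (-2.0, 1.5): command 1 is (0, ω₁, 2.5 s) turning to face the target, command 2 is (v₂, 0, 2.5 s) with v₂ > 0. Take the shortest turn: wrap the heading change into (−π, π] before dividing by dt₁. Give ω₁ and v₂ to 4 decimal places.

ω₁ = 0.4399, v₂ = 2.6907

heading to target = atan2(1.5−-3, -2−3) = 2.4088
Δθ = wrap(2.4088 − 1.3090) = 1.0998; ω₁ = Δθ/dt₁ = 0.4399
distance = √((-2−3)² + (1.5−-3)²) = 6.7268; v₂ = distance/dt₂ = 2.6907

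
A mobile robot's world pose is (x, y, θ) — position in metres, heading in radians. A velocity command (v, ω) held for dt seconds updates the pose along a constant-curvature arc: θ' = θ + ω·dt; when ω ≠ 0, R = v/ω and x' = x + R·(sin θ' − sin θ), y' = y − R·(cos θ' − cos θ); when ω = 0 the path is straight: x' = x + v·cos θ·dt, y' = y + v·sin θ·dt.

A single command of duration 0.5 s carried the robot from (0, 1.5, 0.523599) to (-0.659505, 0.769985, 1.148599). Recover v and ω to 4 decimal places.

v = -2.0000, ω = 1.2500

Δθ = 1.148599 − 0.523599 = 0.625000
ω = Δθ/dt = 0.625000/0.5 = 1.2500
R = −Δy/(cos θ' − cos θ) = -1.6000
v = R·ω = -1.6000·1.2500 = -2.0000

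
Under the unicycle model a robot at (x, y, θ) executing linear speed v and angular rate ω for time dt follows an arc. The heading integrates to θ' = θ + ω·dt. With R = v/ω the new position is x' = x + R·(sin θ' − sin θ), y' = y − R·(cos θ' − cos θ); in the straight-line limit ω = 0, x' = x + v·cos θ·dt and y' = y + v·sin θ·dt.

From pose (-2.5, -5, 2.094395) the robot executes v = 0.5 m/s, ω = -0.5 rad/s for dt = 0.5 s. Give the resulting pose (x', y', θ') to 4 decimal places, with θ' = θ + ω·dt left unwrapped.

θ' = 2.0944 + -0.5·0.5 = 1.8444
R = v/ω = 0.5/-0.5 = -1.0000
x' = -2.5 + -1.0000·(sin 1.8444 − sin 2.0944) = -2.5968
y' = -5 − -1.0000·(cos 1.8444 − cos 2.0944) = -4.7702

(-2.5968, -4.7702, 1.8444)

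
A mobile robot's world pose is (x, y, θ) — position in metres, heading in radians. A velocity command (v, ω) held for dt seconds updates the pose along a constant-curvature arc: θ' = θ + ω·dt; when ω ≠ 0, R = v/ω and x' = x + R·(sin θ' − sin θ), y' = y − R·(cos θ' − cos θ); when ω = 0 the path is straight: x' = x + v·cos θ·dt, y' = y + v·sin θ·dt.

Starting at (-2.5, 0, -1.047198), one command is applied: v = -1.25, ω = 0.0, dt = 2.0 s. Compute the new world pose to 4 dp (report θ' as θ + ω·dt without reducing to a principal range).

θ' = -1.0472 + 0.0·2.0 = -1.0472
ω = 0 → straight: x' = -2.5 + -1.25·cos(-1.0472)·2.0 = -3.7500
y' = 0 + -1.25·sin(-1.0472)·2.0 = 2.1651

(-3.7500, 2.1651, -1.0472)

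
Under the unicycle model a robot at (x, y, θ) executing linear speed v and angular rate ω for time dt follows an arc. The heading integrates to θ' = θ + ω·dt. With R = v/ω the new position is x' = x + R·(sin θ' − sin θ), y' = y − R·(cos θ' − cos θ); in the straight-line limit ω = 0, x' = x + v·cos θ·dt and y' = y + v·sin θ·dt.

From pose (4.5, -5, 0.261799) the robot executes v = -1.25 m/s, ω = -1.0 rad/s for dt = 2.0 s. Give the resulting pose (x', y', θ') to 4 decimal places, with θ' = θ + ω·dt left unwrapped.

(2.9440, -3.5843, -1.7382)

θ' = 0.2618 + -1.0·2.0 = -1.7382
R = v/ω = -1.25/-1.0 = 1.2500
x' = 4.5 + 1.2500·(sin -1.7382 − sin 0.2618) = 2.9440
y' = -5 − 1.2500·(cos -1.7382 − cos 0.2618) = -3.5843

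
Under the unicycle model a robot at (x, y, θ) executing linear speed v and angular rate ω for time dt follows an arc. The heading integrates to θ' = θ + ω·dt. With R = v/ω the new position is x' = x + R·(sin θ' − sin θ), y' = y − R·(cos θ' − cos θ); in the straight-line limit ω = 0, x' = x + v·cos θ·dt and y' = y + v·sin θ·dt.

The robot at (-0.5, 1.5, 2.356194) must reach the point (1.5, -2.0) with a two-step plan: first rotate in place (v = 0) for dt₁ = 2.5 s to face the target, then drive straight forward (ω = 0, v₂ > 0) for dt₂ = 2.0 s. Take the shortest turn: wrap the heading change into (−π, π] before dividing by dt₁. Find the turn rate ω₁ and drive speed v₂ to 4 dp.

ω₁ = 1.1501, v₂ = 2.0156

heading to target = atan2(-2−1.5, 1.5−-0.5) = -1.0517
Δθ = wrap(-1.0517 − 2.3562) = 2.8753; ω₁ = Δθ/dt₁ = 1.1501
distance = √((1.5−-0.5)² + (-2−1.5)²) = 4.0311; v₂ = distance/dt₂ = 2.0156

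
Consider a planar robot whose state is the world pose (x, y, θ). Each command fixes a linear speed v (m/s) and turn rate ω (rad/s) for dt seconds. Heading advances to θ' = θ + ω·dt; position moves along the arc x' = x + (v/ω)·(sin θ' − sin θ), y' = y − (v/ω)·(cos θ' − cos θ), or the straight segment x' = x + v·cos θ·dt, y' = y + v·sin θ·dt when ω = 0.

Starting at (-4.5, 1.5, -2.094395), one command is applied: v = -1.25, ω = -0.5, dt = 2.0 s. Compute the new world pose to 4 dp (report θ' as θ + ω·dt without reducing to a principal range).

(-2.4529, 2.7472, -3.0944)

θ' = -2.0944 + -0.5·2.0 = -3.0944
R = v/ω = -1.25/-0.5 = 2.5000
x' = -4.5 + 2.5000·(sin -3.0944 − sin -2.0944) = -2.4529
y' = 1.5 − 2.5000·(cos -3.0944 − cos -2.0944) = 2.7472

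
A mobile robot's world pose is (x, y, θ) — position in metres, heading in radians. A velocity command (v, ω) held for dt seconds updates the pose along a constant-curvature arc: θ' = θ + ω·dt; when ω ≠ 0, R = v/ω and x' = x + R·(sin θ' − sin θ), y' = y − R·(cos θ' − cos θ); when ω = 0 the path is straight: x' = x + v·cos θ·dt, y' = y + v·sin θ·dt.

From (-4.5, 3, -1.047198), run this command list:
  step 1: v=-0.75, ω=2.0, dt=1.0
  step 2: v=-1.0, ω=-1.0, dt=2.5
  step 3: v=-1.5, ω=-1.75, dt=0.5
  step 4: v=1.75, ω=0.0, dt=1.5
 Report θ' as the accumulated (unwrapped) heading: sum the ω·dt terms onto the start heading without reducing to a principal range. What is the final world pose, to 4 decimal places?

step 1: θ'=0.9528 (R=-0.3750) → pose (-5.1304, 3.0298, 0.9528)
step 2: θ'=-1.5472 (R=1.0000) → pose (-6.9452, 3.5856, -1.5472)
step 3: θ'=-2.4222 (R=0.8571) → pose (-6.6531, 4.2506, -2.4222)
step 4: θ'=-2.4222 (straight) → pose (-8.6276, 2.5209, -2.4222)

(-8.6276, 2.5209, -2.4222)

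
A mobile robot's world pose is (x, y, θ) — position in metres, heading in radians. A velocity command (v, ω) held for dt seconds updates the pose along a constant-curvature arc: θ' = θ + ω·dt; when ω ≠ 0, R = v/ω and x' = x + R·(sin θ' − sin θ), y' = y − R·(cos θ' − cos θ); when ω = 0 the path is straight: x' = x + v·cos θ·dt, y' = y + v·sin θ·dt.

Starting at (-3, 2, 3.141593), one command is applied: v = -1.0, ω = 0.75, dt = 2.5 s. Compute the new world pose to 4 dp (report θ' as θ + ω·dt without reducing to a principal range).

θ' = 3.1416 + 0.75·2.5 = 5.0166
R = v/ω = -1.0/0.75 = -1.3333
x' = -3 + -1.3333·(sin 5.0166 − sin 3.1416) = -1.7279
y' = 2 − -1.3333·(cos 5.0166 − cos 3.1416) = 3.7327

(-1.7279, 3.7327, 5.0166)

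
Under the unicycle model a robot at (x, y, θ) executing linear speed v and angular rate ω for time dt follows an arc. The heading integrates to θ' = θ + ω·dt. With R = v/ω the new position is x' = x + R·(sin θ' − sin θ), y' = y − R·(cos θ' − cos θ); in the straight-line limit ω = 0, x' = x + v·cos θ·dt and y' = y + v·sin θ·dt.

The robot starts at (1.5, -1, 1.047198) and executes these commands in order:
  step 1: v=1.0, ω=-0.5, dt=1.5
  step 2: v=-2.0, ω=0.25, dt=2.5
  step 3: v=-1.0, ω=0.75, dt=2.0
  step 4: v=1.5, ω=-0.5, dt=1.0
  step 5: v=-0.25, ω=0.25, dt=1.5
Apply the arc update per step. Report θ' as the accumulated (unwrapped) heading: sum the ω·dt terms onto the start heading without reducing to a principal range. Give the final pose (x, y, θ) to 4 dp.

(-1.8509, -3.8088, 2.2972)

step 1: θ'=0.2972 (R=-2.0000) → pose (2.6464, -0.0877, 0.2972)
step 2: θ'=0.9222 (R=-8.0000) → pose (-1.3863, -2.9044, 0.9222)
step 3: θ'=2.4222 (R=-1.3333) → pose (-1.2023, -4.7128, 2.4222)
step 4: θ'=1.9222 (R=-3.0000) → pose (-2.0422, -3.4888, 1.9222)
step 5: θ'=2.2972 (R=-1.0000) → pose (-1.8509, -3.8088, 2.2972)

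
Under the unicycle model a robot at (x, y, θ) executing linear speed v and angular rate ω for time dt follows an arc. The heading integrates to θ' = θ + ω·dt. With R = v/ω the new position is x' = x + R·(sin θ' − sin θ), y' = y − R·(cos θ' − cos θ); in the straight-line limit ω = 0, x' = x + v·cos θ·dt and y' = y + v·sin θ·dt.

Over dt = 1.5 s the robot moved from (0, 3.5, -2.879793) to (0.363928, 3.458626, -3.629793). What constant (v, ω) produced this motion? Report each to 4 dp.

Δθ = -3.629793 − -2.879793 = -0.750000
ω = Δθ/dt = -0.750000/1.5 = -0.5000
R = Δx/(sin θ' − sin θ) = 0.5000
v = R·ω = 0.5000·-0.5000 = -0.2500

v = -0.2500, ω = -0.5000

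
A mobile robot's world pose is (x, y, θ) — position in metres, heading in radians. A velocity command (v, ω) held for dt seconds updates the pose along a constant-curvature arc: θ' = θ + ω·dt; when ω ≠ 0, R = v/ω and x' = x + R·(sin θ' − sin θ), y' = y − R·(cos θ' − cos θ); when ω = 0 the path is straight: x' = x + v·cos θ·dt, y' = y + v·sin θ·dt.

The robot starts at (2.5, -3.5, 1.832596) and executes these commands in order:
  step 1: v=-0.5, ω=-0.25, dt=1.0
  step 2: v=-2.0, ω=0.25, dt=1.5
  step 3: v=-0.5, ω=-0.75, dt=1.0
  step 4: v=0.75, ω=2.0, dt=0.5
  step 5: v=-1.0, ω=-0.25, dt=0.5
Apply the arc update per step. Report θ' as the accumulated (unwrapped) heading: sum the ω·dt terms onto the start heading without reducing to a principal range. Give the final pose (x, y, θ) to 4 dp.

step 1: θ'=1.5826 (R=2.0000) → pose (2.5680, -3.9940, 1.5826)
step 2: θ'=1.9576 (R=-8.0000) → pose (3.1585, -6.9175, 1.9576)
step 3: θ'=1.2076 (R=0.6667) → pose (3.1642, -7.4058, 1.2076)
step 4: θ'=2.2076 (R=0.3750) → pose (3.1152, -7.0496, 2.2076)
step 5: θ'=2.0826 (R=4.0000) → pose (3.3867, -7.4691, 2.0826)

(3.3867, -7.4691, 2.0826)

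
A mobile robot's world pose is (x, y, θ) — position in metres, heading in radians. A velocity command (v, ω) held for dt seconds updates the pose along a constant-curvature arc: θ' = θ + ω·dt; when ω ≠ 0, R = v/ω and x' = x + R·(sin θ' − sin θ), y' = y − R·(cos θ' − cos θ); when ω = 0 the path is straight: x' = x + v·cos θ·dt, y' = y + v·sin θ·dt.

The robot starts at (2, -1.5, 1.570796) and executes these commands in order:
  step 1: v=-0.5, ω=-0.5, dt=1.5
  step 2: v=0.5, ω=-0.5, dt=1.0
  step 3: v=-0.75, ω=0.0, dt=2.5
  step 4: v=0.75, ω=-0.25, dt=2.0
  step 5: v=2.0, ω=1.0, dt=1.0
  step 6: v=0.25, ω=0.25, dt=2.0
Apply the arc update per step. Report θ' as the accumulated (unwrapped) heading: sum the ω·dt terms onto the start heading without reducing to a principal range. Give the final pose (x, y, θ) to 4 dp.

step 1: θ'=0.8208 (R=1.0000) → pose (1.7317, -2.1816, 0.8208)
step 2: θ'=0.3208 (R=-1.0000) → pose (2.1481, -1.9143, 0.3208)
step 3: θ'=0.3208 (straight) → pose (0.3687, -2.5055, 0.3208)
step 4: θ'=-0.1792 (R=-3.0000) → pose (1.8494, -2.4005, -0.1792)
step 5: θ'=0.8208 (R=2.0000) → pose (3.6693, -1.7958, 0.8208)
step 6: θ'=1.3208 (R=1.0000) → pose (3.9065, -1.3616, 1.3208)

(3.9065, -1.3616, 1.3208)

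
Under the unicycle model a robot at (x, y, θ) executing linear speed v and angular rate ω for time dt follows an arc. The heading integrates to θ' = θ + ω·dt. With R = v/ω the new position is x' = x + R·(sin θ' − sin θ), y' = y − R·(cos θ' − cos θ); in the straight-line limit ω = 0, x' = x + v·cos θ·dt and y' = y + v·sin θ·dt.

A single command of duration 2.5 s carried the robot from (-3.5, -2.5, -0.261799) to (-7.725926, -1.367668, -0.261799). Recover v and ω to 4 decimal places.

v = -1.7500, ω = 0.0000

Δθ = -0.261799 − -0.261799 = 0.000000
ω = Δθ/dt = 0.000000/2.5 = 0.0000
ω = 0 → v = (Δx·cos θ + Δy·sin θ)/dt = -1.7500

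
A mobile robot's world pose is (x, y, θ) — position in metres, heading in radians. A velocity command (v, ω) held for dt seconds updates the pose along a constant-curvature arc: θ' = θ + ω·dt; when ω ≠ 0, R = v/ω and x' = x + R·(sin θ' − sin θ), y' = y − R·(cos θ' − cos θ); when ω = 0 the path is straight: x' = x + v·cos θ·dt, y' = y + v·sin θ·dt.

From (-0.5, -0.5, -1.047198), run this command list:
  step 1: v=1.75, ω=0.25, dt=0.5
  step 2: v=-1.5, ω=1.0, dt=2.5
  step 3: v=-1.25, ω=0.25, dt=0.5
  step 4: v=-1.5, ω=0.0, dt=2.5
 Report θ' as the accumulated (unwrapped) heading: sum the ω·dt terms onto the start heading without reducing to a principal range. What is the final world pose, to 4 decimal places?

step 1: θ'=-0.9222 (R=7.0000) → pose (-0.0163, -1.2285, -0.9222)
step 2: θ'=1.5778 (R=-1.5000) → pose (-2.7117, -2.1451, 1.5778)
step 3: θ'=1.7028 (R=-5.0000) → pose (-2.6683, -2.7682, 1.7028)
step 4: θ'=1.7028 (straight) → pose (-2.1747, -6.4856, 1.7028)

(-2.1747, -6.4856, 1.7028)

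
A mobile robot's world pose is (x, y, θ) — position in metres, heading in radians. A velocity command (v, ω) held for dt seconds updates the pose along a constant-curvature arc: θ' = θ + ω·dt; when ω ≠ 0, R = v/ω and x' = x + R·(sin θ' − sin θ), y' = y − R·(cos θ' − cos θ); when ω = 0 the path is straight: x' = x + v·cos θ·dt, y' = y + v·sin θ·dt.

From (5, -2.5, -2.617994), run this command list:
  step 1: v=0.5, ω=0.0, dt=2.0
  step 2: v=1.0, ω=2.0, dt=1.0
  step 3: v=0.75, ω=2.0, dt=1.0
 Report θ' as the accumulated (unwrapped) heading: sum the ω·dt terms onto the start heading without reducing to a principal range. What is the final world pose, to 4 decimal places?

(4.6799, -3.6053, 1.3820)

step 1: θ'=-2.6180 (straight) → pose (4.1340, -3.0000, -2.6180)
step 2: θ'=-0.6180 (R=0.5000) → pose (4.0943, -3.8405, -0.6180)
step 3: θ'=1.3820 (R=0.3750) → pose (4.6799, -3.6053, 1.3820)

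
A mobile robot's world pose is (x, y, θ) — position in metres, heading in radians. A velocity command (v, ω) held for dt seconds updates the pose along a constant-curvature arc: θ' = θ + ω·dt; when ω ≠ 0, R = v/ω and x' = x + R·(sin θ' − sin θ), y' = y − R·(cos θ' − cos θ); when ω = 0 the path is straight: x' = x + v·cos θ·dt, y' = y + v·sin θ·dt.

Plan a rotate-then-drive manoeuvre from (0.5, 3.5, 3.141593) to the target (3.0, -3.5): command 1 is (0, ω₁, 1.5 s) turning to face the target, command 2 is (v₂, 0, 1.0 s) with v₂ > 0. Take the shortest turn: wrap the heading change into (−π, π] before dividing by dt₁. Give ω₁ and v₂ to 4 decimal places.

heading to target = atan2(-3.5−3.5, 3−0.5) = -1.2278
Δθ = wrap(-1.2278 − 3.1416) = 1.9138; ω₁ = Δθ/dt₁ = 1.2759
distance = √((3−0.5)² + (-3.5−3.5)²) = 7.4330; v₂ = distance/dt₂ = 7.4330

ω₁ = 1.2759, v₂ = 7.4330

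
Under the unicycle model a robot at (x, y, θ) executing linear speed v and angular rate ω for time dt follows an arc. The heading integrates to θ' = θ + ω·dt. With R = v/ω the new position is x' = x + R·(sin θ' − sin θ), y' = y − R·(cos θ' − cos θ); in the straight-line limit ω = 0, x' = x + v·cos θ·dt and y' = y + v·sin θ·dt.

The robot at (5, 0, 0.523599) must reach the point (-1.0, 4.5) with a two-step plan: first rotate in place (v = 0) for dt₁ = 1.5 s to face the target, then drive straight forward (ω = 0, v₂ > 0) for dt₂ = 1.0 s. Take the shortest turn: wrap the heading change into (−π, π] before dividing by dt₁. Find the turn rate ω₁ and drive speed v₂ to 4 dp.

ω₁ = 1.3163, v₂ = 7.5000

heading to target = atan2(4.5−0, -1−5) = 2.4981
Δθ = wrap(2.4981 − 0.5236) = 1.9745; ω₁ = Δθ/dt₁ = 1.3163
distance = √((-1−5)² + (4.5−0)²) = 7.5000; v₂ = distance/dt₂ = 7.5000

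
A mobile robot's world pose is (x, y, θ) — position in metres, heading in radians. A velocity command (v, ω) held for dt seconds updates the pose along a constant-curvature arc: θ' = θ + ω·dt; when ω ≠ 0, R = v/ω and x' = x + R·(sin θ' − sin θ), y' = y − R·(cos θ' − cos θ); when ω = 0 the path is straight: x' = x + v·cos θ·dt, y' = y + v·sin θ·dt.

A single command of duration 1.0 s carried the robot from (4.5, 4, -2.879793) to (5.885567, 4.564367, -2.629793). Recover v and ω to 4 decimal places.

v = -1.5000, ω = 0.2500

Δθ = -2.629793 − -2.879793 = 0.250000
ω = Δθ/dt = 0.250000/1.0 = 0.2500
R = Δx/(sin θ' − sin θ) = -6.0000
v = R·ω = -6.0000·0.2500 = -1.5000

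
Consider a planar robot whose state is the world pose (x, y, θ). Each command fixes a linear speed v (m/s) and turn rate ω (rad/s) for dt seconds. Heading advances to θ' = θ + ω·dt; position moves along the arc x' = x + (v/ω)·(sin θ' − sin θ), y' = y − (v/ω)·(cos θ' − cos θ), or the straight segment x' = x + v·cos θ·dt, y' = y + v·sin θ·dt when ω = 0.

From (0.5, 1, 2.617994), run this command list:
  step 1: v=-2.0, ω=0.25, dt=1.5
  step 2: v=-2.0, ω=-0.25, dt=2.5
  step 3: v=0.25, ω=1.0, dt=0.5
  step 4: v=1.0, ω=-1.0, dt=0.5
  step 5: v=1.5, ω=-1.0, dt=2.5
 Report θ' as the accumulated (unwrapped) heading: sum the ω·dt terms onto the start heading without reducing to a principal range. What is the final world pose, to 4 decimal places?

(8.4307, 0.6970, -0.1320)

step 1: θ'=2.9930 (R=-8.0000) → pose (3.3156, 0.0164, 2.9930)
step 2: θ'=2.3680 (R=8.0000) → pose (7.7209, -2.1723, 2.3680)
step 3: θ'=2.8680 (R=0.2500) → pose (7.6137, -2.1104, 2.8680)
step 4: θ'=2.3680 (R=-1.0000) → pose (7.1852, -1.8630, 2.3680)
step 5: θ'=-0.1320 (R=-1.5000) → pose (8.4307, 0.6970, -0.1320)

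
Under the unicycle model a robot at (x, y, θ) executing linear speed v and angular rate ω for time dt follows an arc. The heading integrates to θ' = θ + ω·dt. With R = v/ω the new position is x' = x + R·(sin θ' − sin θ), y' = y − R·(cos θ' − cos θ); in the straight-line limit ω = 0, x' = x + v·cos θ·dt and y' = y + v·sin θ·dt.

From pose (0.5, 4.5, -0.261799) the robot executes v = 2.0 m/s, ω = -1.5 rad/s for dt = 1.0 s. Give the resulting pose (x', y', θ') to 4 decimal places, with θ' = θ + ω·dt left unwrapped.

(1.4640, 2.9590, -1.7618)

θ' = -0.2618 + -1.5·1.0 = -1.7618
R = v/ω = 2.0/-1.5 = -1.3333
x' = 0.5 + -1.3333·(sin -1.7618 − sin -0.2618) = 1.4640
y' = 4.5 − -1.3333·(cos -1.7618 − cos -0.2618) = 2.9590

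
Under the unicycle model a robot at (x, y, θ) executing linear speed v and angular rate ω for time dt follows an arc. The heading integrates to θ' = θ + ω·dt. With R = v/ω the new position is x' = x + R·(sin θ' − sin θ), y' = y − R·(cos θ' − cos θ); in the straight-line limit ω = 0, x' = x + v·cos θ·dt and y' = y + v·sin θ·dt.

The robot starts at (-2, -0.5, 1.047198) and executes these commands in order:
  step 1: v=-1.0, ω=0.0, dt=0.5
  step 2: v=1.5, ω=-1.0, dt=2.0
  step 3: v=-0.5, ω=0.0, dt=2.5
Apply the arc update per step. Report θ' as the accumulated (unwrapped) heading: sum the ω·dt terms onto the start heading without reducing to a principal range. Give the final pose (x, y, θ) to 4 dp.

step 1: θ'=1.0472 (straight) → pose (-2.2500, -0.9330, 1.0472)
step 2: θ'=-0.9528 (R=-1.5000) → pose (0.2716, -0.8139, -0.9528)
step 3: θ'=-0.9528 (straight) → pose (-0.4527, 0.2049, -0.9528)

(-0.4527, 0.2049, -0.9528)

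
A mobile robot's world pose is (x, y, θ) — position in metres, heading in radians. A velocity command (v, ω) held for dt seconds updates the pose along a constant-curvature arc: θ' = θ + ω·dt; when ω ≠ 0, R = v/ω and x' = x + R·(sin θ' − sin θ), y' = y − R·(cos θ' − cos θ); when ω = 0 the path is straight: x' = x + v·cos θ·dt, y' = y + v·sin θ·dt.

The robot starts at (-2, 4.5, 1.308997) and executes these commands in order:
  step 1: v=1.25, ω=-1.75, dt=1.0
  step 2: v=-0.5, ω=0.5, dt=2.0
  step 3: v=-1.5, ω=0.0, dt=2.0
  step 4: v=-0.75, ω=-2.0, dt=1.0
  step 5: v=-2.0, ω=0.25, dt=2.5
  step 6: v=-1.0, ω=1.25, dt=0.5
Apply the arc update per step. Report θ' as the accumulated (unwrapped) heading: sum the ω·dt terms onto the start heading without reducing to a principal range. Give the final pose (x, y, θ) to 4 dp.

(-7.6127, 8.2659, -0.1910)

step 1: θ'=-0.4410 (R=-0.7143) → pose (-1.0052, 4.9611, -0.4410)
step 2: θ'=0.5590 (R=-1.0000) → pose (-1.9623, 4.9045, 0.5590)
step 3: θ'=0.5590 (straight) → pose (-4.5057, 3.3135, 0.5590)
step 4: θ'=-1.4410 (R=0.3750) → pose (-5.0764, 3.5829, -1.4410)
step 5: θ'=-0.8160 (R=-8.0000) → pose (-7.1818, 8.0286, -0.8160)
step 6: θ'=-0.1910 (R=-0.8000) → pose (-7.6127, 8.2659, -0.1910)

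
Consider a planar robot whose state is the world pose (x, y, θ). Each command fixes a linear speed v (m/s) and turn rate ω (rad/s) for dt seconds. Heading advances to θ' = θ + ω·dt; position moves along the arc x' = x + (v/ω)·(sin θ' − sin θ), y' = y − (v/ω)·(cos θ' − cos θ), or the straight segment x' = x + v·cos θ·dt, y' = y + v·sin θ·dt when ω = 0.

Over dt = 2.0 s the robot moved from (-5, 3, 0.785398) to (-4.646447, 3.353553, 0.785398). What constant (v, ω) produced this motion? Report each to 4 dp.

Δθ = 0.785398 − 0.785398 = 0.000000
ω = Δθ/dt = 0.000000/2.0 = 0.0000
ω = 0 → v = (Δx·cos θ + Δy·sin θ)/dt = 0.2500

v = 0.2500, ω = 0.0000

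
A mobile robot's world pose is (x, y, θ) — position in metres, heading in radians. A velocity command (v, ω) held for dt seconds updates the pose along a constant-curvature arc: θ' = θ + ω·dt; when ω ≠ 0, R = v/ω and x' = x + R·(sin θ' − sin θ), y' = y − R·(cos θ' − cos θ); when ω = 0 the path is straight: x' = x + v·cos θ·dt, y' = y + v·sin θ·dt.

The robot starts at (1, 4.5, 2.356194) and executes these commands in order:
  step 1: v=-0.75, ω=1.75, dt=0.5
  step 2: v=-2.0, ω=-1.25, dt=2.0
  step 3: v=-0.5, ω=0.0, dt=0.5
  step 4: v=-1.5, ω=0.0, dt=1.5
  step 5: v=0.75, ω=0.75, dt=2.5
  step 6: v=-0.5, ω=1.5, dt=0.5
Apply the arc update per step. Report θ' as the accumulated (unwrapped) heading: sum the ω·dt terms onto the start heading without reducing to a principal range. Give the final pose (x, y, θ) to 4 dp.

(0.7755, 1.4877, 3.3562)

step 1: θ'=3.2312 (R=-0.4286) → pose (1.3414, 4.3762, 3.2312)
step 2: θ'=0.7312 (R=1.6000) → pose (2.5530, 1.5916, 0.7312)
step 3: θ'=0.7312 (straight) → pose (2.3669, 1.4247, 0.7312)
step 4: θ'=0.7312 (straight) → pose (0.6920, -0.0778, 0.7312)
step 5: θ'=2.6062 (R=1.0000) → pose (0.5345, 1.5267, 2.6062)
step 6: θ'=3.3562 (R=-0.3333) → pose (0.7755, 1.4877, 3.3562)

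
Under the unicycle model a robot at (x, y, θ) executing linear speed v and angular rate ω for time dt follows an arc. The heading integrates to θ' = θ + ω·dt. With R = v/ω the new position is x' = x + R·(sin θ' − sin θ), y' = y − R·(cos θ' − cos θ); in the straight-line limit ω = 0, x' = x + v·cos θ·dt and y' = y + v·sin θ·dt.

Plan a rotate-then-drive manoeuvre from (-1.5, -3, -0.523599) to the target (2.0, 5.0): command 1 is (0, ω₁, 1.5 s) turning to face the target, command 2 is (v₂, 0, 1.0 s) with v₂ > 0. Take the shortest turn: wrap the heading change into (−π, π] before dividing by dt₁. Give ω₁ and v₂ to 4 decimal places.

heading to target = atan2(5−-3, 2−-1.5) = 1.1584
Δθ = wrap(1.1584 − -0.5236) = 1.6820; ω₁ = Δθ/dt₁ = 1.1213
distance = √((2−-1.5)² + (5−-3)²) = 8.7321; v₂ = distance/dt₂ = 8.7321

ω₁ = 1.1213, v₂ = 8.7321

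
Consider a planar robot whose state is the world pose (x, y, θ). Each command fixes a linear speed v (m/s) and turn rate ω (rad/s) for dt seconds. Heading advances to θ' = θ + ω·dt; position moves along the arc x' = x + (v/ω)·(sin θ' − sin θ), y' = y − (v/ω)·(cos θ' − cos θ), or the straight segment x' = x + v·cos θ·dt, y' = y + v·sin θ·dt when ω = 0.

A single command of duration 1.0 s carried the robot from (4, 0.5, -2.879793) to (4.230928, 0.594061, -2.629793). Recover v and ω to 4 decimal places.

Δθ = -2.629793 − -2.879793 = 0.250000
ω = Δθ/dt = 0.250000/1.0 = 0.2500
R = Δx/(sin θ' − sin θ) = -1.0000
v = R·ω = -1.0000·0.2500 = -0.2500

v = -0.2500, ω = 0.2500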